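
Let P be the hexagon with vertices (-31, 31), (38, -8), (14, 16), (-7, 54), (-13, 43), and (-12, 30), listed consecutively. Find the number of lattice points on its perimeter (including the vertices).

31

Along each edge there are gcd(|Δx|,|Δy|)+1 lattice points, so counting each shared vertex once the boundary has gcd(69,39) + gcd(24,24) + gcd(21,38) + gcd(6,11) + gcd(1,13) + gcd(19,1) = 3+24+1+1+1+1 = 31.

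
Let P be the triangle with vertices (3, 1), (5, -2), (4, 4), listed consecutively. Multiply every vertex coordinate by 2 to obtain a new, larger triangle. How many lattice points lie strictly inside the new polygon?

The shoelace formula gives twice the area as |(3·(-2) − 5·1) + (5·4 − 4·(-2)) + (4·1 − 3·4)| = 9, so the area is 9/2.
Summing gcd(|Δx|,|Δy|) over the edges gives the boundary count: gcd(2,3) + gcd(1,6) + gcd(1,3) = 1+1+1 = 3.
Scaling by 2 multiplies the area by 2² = 4 (so the new area is 18) and multiplies the boundary lattice-point count by 2, giving 6.
By Pick's theorem, the interior count of the dilated polygon is 18 − 6/2 + 1 = 16.

16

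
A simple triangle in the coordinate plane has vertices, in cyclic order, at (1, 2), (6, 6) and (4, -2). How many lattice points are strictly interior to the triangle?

The shoelace formula gives twice the area as |(1·6 − 6·2) + (6·(-2) − 4·6) + (4·2 − 1·(-2))| = 32, so the area is 16.
The number of boundary lattice points is Σ gcd(|Δx|,|Δy|) = gcd(5,4) + gcd(2,8) + gcd(3,4) = 1+2+1 = 4.
Pick's theorem gives I = A − B/2 + 1 = 16 − 4/2 + 1 = 15.

15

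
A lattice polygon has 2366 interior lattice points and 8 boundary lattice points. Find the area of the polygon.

2369

Pick's theorem states A = I + B/2 − 1, so A = 2366 + 8/2 − 1 = 2369.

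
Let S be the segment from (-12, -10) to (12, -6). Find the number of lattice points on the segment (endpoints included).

5

The number of lattice points on a segment between lattice points is gcd(|Δx|,|Δy|) + 1 = gcd(24,4) + 1 = 4 + 1 = 5.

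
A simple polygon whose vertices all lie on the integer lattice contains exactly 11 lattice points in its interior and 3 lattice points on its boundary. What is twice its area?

23

Pick's theorem states A = I + B/2 − 1, so A = 11 + 3/2 − 1 = 23/2.
Hence 2A = 23.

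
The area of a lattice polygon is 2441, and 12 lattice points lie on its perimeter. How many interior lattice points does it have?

2436

From Pick's theorem, I = A − B/2 + 1 = 2441 − 12/2 + 1 = 2436.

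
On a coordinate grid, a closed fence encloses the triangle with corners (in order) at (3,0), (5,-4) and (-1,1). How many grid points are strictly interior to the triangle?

6

Using the shoelace formula, 2A = |[3·(-4) − 5·0] + [5·1 − (-1)·(-4)] + [(-1)·0 − 3·1]| = 14, so the area is 7.
Summing gcd(|Δx|,|Δy|) over the edges gives the boundary count: gcd(2,4) + gcd(6,5) + gcd(4,1) = 2+1+1 = 4.
By Pick's theorem A = I + B/2 − 1, so I = 7 − 4/2 + 1 = 6.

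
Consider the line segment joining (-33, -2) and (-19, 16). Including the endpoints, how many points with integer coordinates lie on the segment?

3

The number of lattice points on a segment between lattice points is gcd(|Δx|,|Δy|) + 1 = gcd(14,18) + 1 = 2 + 1 = 3.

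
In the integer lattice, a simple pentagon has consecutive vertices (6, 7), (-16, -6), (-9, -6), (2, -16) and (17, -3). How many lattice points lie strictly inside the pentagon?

The shoelace formula gives twice the area as |[6·(-6) − (-16)·7] + [(-16)·(-6) − (-9)·(-6)] + [(-9)·(-16) − 2·(-6)] + [2·(-3) − 17·(-16)] + [17·7 − 6·(-3)]| = 677, so the area is 338.5.
The number of boundary lattice points is Σ gcd(|Δx|,|Δy|) = gcd(22,13) + gcd(7,0) + gcd(11,10) + gcd(15,13) + gcd(11,10) = 1+7+1+1+1 = 11.
By Pick's theorem A = I + B/2 − 1, so I = 338.5 − 11/2 + 1 = 334.

334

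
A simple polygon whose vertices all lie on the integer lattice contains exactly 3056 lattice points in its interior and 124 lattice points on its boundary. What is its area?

Pick's theorem states A = I + B/2 − 1, so A = 3056 + 124/2 − 1 = 3117.

3117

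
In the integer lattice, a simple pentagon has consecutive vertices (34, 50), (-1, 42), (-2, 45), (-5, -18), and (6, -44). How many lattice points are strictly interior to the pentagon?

The shoelace formula gives twice the area as |(34·42 − (-1)·50) + ((-1)·45 − (-2)·42) + ((-2)·(-18) − (-5)·45) + ((-5)·(-44) − 6·(-18)) + (6·50 − 34·(-44))| = 3902, so the area is 1951.
Summing gcd(|Δx|,|Δy|) over the edges gives the boundary count: gcd(35,8) + gcd(1,3) + gcd(3,63) + gcd(11,26) + gcd(28,94) = 1+1+3+1+2 = 8.
By Pick's theorem A = I + B/2 − 1, so I = 1951 − 8/2 + 1 = 1948.

1948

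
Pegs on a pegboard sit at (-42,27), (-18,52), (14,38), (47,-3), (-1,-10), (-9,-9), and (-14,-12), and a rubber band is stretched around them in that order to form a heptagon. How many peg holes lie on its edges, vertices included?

8

The number of boundary lattice points is Σ gcd(|Δx|,|Δy|) = gcd(24,25) + gcd(32,14) + gcd(33,41) + gcd(48,7) + gcd(8,1) + gcd(5,3) + gcd(28,39) = 1+2+1+1+1+1+1 = 8.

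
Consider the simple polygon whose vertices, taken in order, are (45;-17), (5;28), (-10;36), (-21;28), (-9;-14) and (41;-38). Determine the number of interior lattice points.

2371

The shoelace formula gives twice the area as |[45·28 − 5·(-17)] + [5·36 − (-10)·28] + [(-10)·28 − (-21)·36] + [(-21)·(-14) − (-9)·28] + [(-9)·(-38) − 41·(-14)] + [41·(-17) − 45·(-38)]| = 4756, so the area is 2378.
Summing gcd(|Δx|,|Δy|) over the edges gives the boundary count: gcd(40,45) + gcd(15,8) + gcd(11,8) + gcd(12,42) + gcd(50,24) + gcd(4,21) = 5+1+1+6+2+1 = 16.
By Pick's theorem A = I + B/2 − 1, so I = 2378 − 16/2 + 1 = 2371.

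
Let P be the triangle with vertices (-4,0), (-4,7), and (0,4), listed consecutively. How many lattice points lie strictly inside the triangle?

9

The shoelace formula gives twice the area as |((-4)·7 − (-4)·0) + ((-4)·4 − 0·7) + (0·0 − (-4)·4)| = 28, so the area is 14.
Summing gcd(|Δx|,|Δy|) over the edges gives the boundary count: gcd(0,7) + gcd(4,3) + gcd(4,4) = 7+1+4 = 12.
Pick's theorem gives I = A − B/2 + 1 = 14 − 12/2 + 1 = 9.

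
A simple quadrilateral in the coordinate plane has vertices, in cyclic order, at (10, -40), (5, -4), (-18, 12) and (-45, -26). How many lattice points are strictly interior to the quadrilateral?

By the shoelace formula, twice the signed area is |(10·(-4) − 5·(-40)) + (5·12 − (-18)·(-4)) + ((-18)·(-26) − (-45)·12) + ((-45)·(-40) − 10·(-26))| = 3216, so the area is 1608.
Along each edge there are gcd(|Δx|,|Δy|)+1 lattice points, so counting each shared vertex once the boundary has gcd(5,36) + gcd(23,16) + gcd(27,38) + gcd(55,14) = 1+1+1+1 = 4.
Pick's theorem gives I = A − B/2 + 1 = 1608 − 4/2 + 1 = 1607.

1607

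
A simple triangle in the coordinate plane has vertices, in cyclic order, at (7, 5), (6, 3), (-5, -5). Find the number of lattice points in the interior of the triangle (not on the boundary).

6

Using the shoelace formula, 2A = |[7·3 − 6·5] + [6·(-5) − (-5)·3] + [(-5)·5 − 7·(-5)]| = 14, so the area is 7.
Summing gcd(|Δx|,|Δy|) over the edges gives the boundary count: gcd(1,2) + gcd(11,8) + gcd(12,10) = 1+1+2 = 4.
Pick's theorem gives I = A − B/2 + 1 = 7 − 4/2 + 1 = 6.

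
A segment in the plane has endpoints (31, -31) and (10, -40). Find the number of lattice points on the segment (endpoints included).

The number of lattice points on a segment between lattice points is gcd(|Δx|,|Δy|) + 1 = gcd(21,9) + 1 = 3 + 1 = 4.

4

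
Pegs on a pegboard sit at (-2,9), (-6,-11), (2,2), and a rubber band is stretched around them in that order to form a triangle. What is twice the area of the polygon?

Using the shoelace formula, 2A = |((-2)·(-11) − (-6)·9) + ((-6)·2 − 2·(-11)) + (2·9 − (-2)·2)| = 108, so the area is 54.

108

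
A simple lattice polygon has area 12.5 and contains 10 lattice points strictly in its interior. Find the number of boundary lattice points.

Pick's theorem gives A = I + B/2 − 1, so B = 2(A − I + 1) = 2(12.5 − 10 + 1) = 7.

7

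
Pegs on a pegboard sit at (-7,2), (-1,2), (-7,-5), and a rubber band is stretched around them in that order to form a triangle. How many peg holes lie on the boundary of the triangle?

Summing gcd(|Δx|,|Δy|) over the edges gives the boundary count: gcd(6,0) + gcd(6,7) + gcd(0,7) = 6+1+7 = 14.

14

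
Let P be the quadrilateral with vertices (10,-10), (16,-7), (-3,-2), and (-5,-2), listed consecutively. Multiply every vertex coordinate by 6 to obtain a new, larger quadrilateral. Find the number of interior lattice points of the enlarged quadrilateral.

1834

The shoelace formula gives twice the area as |(10·(-7) − 16·(-10)) + (16·(-2) − (-3)·(-7)) + ((-3)·(-2) − (-5)·(-2)) + ((-5)·(-10) − 10·(-2))| = 103, so the area is 51.5.
The number of boundary lattice points is Σ gcd(|Δx|,|Δy|) = gcd(6,3) + gcd(19,5) + gcd(2,0) + gcd(15,8) = 3+1+2+1 = 7.
Scaling by 6 multiplies the area by 6² = 36 (so the new area is 1854) and multiplies the boundary lattice-point count by 6, giving 42.
By Pick's theorem, the interior count of the dilated polygon is 1854 − 42/2 + 1 = 1834.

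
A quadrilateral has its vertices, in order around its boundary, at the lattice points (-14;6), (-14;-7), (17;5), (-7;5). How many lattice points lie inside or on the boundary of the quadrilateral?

Using the shoelace formula, 2A = |((-14)·(-7) − (-14)·6) + ((-14)·5 − 17·(-7)) + (17·5 − (-7)·5) + ((-7)·6 − (-14)·5)| = 379, so the area is 189.5.
Summing gcd(|Δx|,|Δy|) over the edges gives the boundary count: gcd(0,13) + gcd(31,12) + gcd(24,0) + gcd(7,1) = 13+1+24+1 = 39.
Pick's theorem gives I = A − B/2 + 1 = 189.5 − 39/2 + 1 = 171, so the closed region contains I + B = 171 + 39 = 210 lattice points.

210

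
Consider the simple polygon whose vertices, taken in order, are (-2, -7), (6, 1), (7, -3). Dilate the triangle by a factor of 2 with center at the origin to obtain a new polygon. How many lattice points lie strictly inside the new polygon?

71

The shoelace formula gives twice the area as |[(-2)·1 − 6·(-7)] + [6·(-3) − 7·1] + [7·(-7) − (-2)·(-3)]| = 40, so the area is 20.
Summing gcd(|Δx|,|Δy|) over the edges gives the boundary count: gcd(8,8) + gcd(1,4) + gcd(9,4) = 8+1+1 = 10.
Scaling by 2 multiplies the area by 2² = 4 (so the new area is 80) and multiplies the boundary lattice-point count by 2, giving 20.
By Pick's theorem, the interior count of the dilated polygon is 80 − 20/2 + 1 = 71.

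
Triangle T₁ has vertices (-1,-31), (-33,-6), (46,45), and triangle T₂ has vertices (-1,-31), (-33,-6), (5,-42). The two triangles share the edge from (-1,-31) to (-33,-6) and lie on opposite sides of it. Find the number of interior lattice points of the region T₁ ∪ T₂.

1903

The union is the simple quadrilateral with vertices (-1,-31), (46,45), (-33,-6), (5,-42) in order.
By the shoelace formula, twice the signed area is |[(-1)·45 − 46·(-31)] + [46·(-6) − (-33)·45] + [(-33)·(-42) − 5·(-6)] + [5·(-31) − (-1)·(-42)]| = 3809, so the area is 3809/2.
The number of boundary lattice points is Σ gcd(|Δx|,|Δy|) = gcd(47,76) + gcd(79,51) + gcd(38,36) + gcd(6,11) = 1+1+2+1 = 5.
By Pick's theorem I = A − B/2 + 1 = 3809/2 − 5/2 + 1 = 1903.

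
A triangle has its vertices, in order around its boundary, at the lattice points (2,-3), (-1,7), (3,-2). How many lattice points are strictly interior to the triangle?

6

Using the shoelace formula, 2A = |(2·7 − (-1)·(-3)) + ((-1)·(-2) − 3·7) + (3·(-3) − 2·(-2))| = 13, so the area is 13/2.
Summing gcd(|Δx|,|Δy|) over the edges gives the boundary count: gcd(3,10) + gcd(4,9) + gcd(1,1) = 1+1+1 = 3.
Pick's theorem gives I = A − B/2 + 1 = 13/2 − 3/2 + 1 = 6.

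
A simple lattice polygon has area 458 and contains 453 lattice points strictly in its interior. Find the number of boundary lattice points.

12

Pick's theorem gives A = I + B/2 − 1, so B = 2(A − I + 1) = 2(458 − 453 + 1) = 12.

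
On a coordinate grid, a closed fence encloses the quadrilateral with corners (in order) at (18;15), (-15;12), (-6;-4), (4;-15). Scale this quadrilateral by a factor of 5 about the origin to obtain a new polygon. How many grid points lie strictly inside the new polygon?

12596

The shoelace formula gives twice the area as |[18·12 − (-15)·15] + [(-15)·(-4) − (-6)·12] + [(-6)·(-15) − 4·(-4)] + [4·15 − 18·(-15)]| = 1009, so the area is 1009/2.
Along each edge there are gcd(|Δx|,|Δy|)+1 lattice points, so counting each shared vertex once the boundary has gcd(33,3) + gcd(9,16) + gcd(10,11) + gcd(14,30) = 3+1+1+2 = 7.
Scaling by 5 multiplies the area by 5² = 25 (so the new area is 25225/2) and multiplies the boundary lattice-point count by 5, giving 35.
By Pick's theorem, the interior count of the dilated polygon is 25225/2 − 35/2 + 1 = 12596.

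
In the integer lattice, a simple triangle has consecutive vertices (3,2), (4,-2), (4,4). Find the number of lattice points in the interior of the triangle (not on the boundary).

0

By the shoelace formula, twice the signed area is |(3·(-2) − 4·2) + (4·4 − 4·(-2)) + (4·2 − 3·4)| = 6, so the area is 3.
Along each edge there are gcd(|Δx|,|Δy|)+1 lattice points, so counting each shared vertex once the boundary has gcd(1,4) + gcd(0,6) + gcd(1,2) = 1+6+1 = 8.
Pick's theorem gives I = A − B/2 + 1 = 3 − 8/2 + 1 = 0.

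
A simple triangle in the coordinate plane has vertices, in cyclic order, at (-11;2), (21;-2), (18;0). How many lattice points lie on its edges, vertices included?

Summing gcd(|Δx|,|Δy|) over the edges gives the boundary count: gcd(32,4) + gcd(3,2) + gcd(29,2) = 4+1+1 = 6.

6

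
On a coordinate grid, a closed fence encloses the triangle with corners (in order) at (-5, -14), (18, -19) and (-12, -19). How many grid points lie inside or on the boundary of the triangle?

92

Using the shoelace formula, 2A = |[(-5)·(-19) − 18·(-14)] + [18·(-19) − (-12)·(-19)] + [(-12)·(-14) − (-5)·(-19)]| = 150, so the area is 75.
The number of boundary lattice points is Σ gcd(|Δx|,|Δy|) = gcd(23,5) + gcd(30,0) + gcd(7,5) = 1+30+1 = 32.
Pick's theorem gives I = A − B/2 + 1 = 75 − 32/2 + 1 = 60, so the closed region contains I + B = 60 + 32 = 92 lattice points.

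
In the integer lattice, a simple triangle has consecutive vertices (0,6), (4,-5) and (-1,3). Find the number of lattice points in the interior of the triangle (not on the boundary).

By the shoelace formula, twice the signed area is |(0·(-5) − 4·6) + (4·3 − (-1)·(-5)) + ((-1)·6 − 0·3)| = 23, so the area is 11.5.
Along each edge there are gcd(|Δx|,|Δy|)+1 lattice points, so counting each shared vertex once the boundary has gcd(4,11) + gcd(5,8) + gcd(1,3) = 1+1+1 = 3.
Pick's theorem gives I = A − B/2 + 1 = 11.5 − 3/2 + 1 = 11.

11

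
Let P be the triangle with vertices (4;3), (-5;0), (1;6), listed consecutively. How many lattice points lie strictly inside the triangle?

13

Using the shoelace formula, 2A = |[4·0 − (-5)·3] + [(-5)·6 − 1·0] + [1·3 − 4·6]| = 36, so the area is 18.
Along each edge there are gcd(|Δx|,|Δy|)+1 lattice points, so counting each shared vertex once the boundary has gcd(9,3) + gcd(6,6) + gcd(3,3) = 3+6+3 = 12.
Pick's theorem gives I = A − B/2 + 1 = 18 − 12/2 + 1 = 13.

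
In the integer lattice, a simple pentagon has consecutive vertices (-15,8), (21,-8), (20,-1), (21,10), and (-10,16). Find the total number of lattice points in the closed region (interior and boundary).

Using the shoelace formula, 2A = |[(-15)·(-8) − 21·8] + [21·(-1) − 20·(-8)] + [20·10 − 21·(-1)] + [21·16 − (-10)·10] + [(-10)·8 − (-15)·16]| = 908, so the area is 454.
Summing gcd(|Δx|,|Δy|) over the edges gives the boundary count: gcd(36,16) + gcd(1,7) + gcd(1,11) + gcd(31,6) + gcd(5,8) = 4+1+1+1+1 = 8.
Pick's theorem gives I = A − B/2 + 1 = 454 − 8/2 + 1 = 451, so the closed region contains I + B = 451 + 8 = 459 lattice points.

459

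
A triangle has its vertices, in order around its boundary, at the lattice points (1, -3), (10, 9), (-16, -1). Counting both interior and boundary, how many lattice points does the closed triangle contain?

115

Using the shoelace formula, 2A = |[1·9 − 10·(-3)] + [10·(-1) − (-16)·9] + [(-16)·(-3) − 1·(-1)]| = 222, so the area is 111.
Along each edge there are gcd(|Δx|,|Δy|)+1 lattice points, so counting each shared vertex once the boundary has gcd(9,12) + gcd(26,10) + gcd(17,2) = 3+2+1 = 6.
Pick's theorem gives I = A − B/2 + 1 = 111 − 6/2 + 1 = 109, so the closed region contains I + B = 109 + 6 = 115 lattice points.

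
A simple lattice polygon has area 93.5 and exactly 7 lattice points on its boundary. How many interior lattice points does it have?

91

Pick's theorem A = I + B/2 − 1 rearranges to I = A − B/2 + 1 = 93.5 − 7/2 + 1 = 91.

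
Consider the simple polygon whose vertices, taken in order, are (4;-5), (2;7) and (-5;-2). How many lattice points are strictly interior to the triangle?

The shoelace formula gives twice the area as |[4·7 − 2·(-5)] + [2·(-2) − (-5)·7] + [(-5)·(-5) − 4·(-2)]| = 102, so the area is 51.
The number of boundary lattice points is Σ gcd(|Δx|,|Δy|) = gcd(2,12) + gcd(7,9) + gcd(9,3) = 2+1+3 = 6.
Pick's theorem gives I = A − B/2 + 1 = 51 − 6/2 + 1 = 49.

49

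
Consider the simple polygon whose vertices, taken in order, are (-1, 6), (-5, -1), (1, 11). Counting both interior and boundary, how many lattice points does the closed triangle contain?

8

The shoelace formula gives twice the area as |((-1)·(-1) − (-5)·6) + ((-5)·11 − 1·(-1)) + (1·6 − (-1)·11)| = 6, so the area is 3.
Along each edge there are gcd(|Δx|,|Δy|)+1 lattice points, so counting each shared vertex once the boundary has gcd(4,7) + gcd(6,12) + gcd(2,5) = 1+6+1 = 8.
Pick's theorem gives I = A − B/2 + 1 = 3 − 8/2 + 1 = 0, so the closed region contains I + B = 0 + 8 = 8 lattice points.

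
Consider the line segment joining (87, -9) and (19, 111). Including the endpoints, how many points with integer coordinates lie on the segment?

The number of lattice points on a segment between lattice points is gcd(|Δx|,|Δy|) + 1 = gcd(68,120) + 1 = 4 + 1 = 5.

5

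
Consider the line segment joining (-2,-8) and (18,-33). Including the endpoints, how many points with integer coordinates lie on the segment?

6

The number of lattice points on a segment between lattice points is gcd(|Δx|,|Δy|) + 1 = gcd(20,25) + 1 = 5 + 1 = 6.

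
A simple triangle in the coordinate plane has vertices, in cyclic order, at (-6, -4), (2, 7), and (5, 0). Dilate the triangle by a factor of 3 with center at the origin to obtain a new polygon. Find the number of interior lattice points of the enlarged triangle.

397

Using the shoelace formula, 2A = |[(-6)·7 − 2·(-4)] + [2·0 − 5·7] + [5·(-4) − (-6)·0]| = 89, so the area is 89/2.
The number of boundary lattice points is Σ gcd(|Δx|,|Δy|) = gcd(8,11) + gcd(3,7) + gcd(11,4) = 1+1+1 = 3.
Scaling by 3 multiplies the area by 3² = 9 (so the new area is 400.5) and multiplies the boundary lattice-point count by 3, giving 9.
By Pick's theorem, the interior count of the dilated polygon is 400.5 − 9/2 + 1 = 397.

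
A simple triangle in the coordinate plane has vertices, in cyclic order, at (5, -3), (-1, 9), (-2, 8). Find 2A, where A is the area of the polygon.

Using the shoelace formula, 2A = |(5·9 − (-1)·(-3)) + ((-1)·8 − (-2)·9) + ((-2)·(-3) − 5·8)| = 18, so the area is 9.

18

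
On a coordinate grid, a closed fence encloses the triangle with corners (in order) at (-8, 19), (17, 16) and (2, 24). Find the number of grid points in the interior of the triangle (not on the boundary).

75

By the shoelace formula, twice the signed area is |[(-8)·16 − 17·19] + [17·24 − 2·16] + [2·19 − (-8)·24]| = 155, so the area is 155/2.
Summing gcd(|Δx|,|Δy|) over the edges gives the boundary count: gcd(25,3) + gcd(15,8) + gcd(10,5) = 1+1+5 = 7.
By Pick's theorem A = I + B/2 − 1, so I = 155/2 − 7/2 + 1 = 75.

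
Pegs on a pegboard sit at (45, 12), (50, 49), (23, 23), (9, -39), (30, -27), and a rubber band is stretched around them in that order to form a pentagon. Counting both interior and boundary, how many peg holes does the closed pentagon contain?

1519

The shoelace formula gives twice the area as |(45·49 − 50·12) + (50·23 − 23·49) + (23·(-39) − 9·23) + (9·(-27) − 30·(-39)) + (30·12 − 45·(-27))| = 3026, so the area is 1513.
Summing gcd(|Δx|,|Δy|) over the edges gives the boundary count: gcd(5,37) + gcd(27,26) + gcd(14,62) + gcd(21,12) + gcd(15,39) = 1+1+2+3+3 = 10.
Pick's theorem gives I = A − B/2 + 1 = 1513 − 10/2 + 1 = 1509, so the closed region contains I + B = 1509 + 10 = 1519 lattice points.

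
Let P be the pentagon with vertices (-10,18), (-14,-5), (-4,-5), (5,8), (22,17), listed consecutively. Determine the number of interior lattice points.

Using the shoelace formula, 2A = |((-10)·(-5) − (-14)·18) + ((-14)·(-5) − (-4)·(-5)) + ((-4)·8 − 5·(-5)) + (5·17 − 22·8) + (22·18 − (-10)·17)| = 820, so the area is 410.
Summing gcd(|Δx|,|Δy|) over the edges gives the boundary count: gcd(4,23) + gcd(10,0) + gcd(9,13) + gcd(17,9) + gcd(32,1) = 1+10+1+1+1 = 14.
By Pick's theorem A = I + B/2 − 1, so I = 410 − 14/2 + 1 = 404.

404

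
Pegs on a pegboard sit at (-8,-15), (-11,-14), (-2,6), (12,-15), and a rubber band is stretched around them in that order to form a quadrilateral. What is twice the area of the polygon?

Using the shoelace formula, 2A = |((-8)·(-14) − (-11)·(-15)) + ((-11)·6 − (-2)·(-14)) + ((-2)·(-15) − 12·6) + (12·(-15) − (-8)·(-15))| = 489, so the area is 244.5.

489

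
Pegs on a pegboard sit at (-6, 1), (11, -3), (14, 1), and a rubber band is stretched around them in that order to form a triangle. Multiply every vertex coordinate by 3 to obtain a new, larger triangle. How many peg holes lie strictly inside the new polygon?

By the shoelace formula, twice the signed area is |((-6)·(-3) − 11·1) + (11·1 − 14·(-3)) + (14·1 − (-6)·1)| = 80, so the area is 40.
Summing gcd(|Δx|,|Δy|) over the edges gives the boundary count: gcd(17,4) + gcd(3,4) + gcd(20,0) = 1+1+20 = 22.
Scaling by 3 multiplies the area by 3² = 9 (so the new area is 360) and multiplies the boundary lattice-point count by 3, giving 66.
By Pick's theorem, the interior count of the dilated polygon is 360 − 66/2 + 1 = 328.

328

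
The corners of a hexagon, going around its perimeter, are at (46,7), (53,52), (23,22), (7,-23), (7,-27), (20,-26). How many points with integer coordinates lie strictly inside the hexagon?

1469

The shoelace formula gives twice the area as |[46·52 − 53·7] + [53·22 − 23·52] + [23·(-23) − 7·22] + [7·(-27) − 7·(-23)] + [7·(-26) − 20·(-27)] + [20·7 − 46·(-26)]| = 2974, so the area is 1487.
Along each edge there are gcd(|Δx|,|Δy|)+1 lattice points, so counting each shared vertex once the boundary has gcd(7,45) + gcd(30,30) + gcd(16,45) + gcd(0,4) + gcd(13,1) + gcd(26,33) = 1+30+1+4+1+1 = 38.
By Pick's theorem A = I + B/2 − 1, so I = 1487 − 38/2 + 1 = 1469.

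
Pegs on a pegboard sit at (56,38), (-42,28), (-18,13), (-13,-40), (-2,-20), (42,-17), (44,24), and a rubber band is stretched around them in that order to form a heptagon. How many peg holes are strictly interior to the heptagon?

3570

Using the shoelace formula, 2A = |[56·28 − (-42)·38] + [(-42)·13 − (-18)·28] + [(-18)·(-40) − (-13)·13] + [(-13)·(-20) − (-2)·(-40)] + [(-2)·(-17) − 42·(-20)] + [42·24 − 44·(-17)] + [44·38 − 56·24]| = 7149, so the area is 3574.5.
Summing gcd(|Δx|,|Δy|) over the edges gives the boundary count: gcd(98,10) + gcd(24,15) + gcd(5,53) + gcd(11,20) + gcd(44,3) + gcd(2,41) + gcd(12,14) = 2+3+1+1+1+1+2 = 11.
Pick's theorem gives I = A − B/2 + 1 = 3574.5 − 11/2 + 1 = 3570.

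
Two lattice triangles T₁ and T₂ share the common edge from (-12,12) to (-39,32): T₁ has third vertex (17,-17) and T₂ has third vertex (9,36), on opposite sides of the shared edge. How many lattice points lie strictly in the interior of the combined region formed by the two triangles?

The union is the simple quadrilateral with vertices (-12,12), (17,-17), (-39,32), (9,36) in order.
By the shoelace formula, twice the signed area is |[(-12)·(-17) − 17·12] + [17·32 − (-39)·(-17)] + [(-39)·36 − 9·32] + [9·12 − (-12)·36]| = 1271, so the area is 1271/2.
The number of boundary lattice points is Σ gcd(|Δx|,|Δy|) = gcd(29,29) + gcd(56,49) + gcd(48,4) + gcd(21,24) = 29+7+4+3 = 43.
By Pick's theorem I = A − B/2 + 1 = 1271/2 − 43/2 + 1 = 615.

615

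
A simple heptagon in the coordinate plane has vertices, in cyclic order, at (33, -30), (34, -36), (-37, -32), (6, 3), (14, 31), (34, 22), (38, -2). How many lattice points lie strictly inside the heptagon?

2538

Using the shoelace formula, 2A = |(33·(-36) − 34·(-30)) + (34·(-32) − (-37)·(-36)) + ((-37)·3 − 6·(-32)) + (6·31 − 14·3) + (14·22 − 34·31) + (34·(-2) − 38·22) + (38·(-30) − 33·(-2))| = 5087, so the area is 2543.5.
Summing gcd(|Δx|,|Δy|) over the edges gives the boundary count: gcd(1,6) + gcd(71,4) + gcd(43,35) + gcd(8,28) + gcd(20,9) + gcd(4,24) + gcd(5,28) = 1+1+1+4+1+4+1 = 13.
By Pick's theorem A = I + B/2 − 1, so I = 2543.5 − 13/2 + 1 = 2538.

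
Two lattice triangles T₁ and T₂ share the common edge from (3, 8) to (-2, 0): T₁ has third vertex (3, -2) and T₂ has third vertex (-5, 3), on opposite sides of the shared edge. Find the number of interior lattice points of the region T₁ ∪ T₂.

38

The union is the simple quadrilateral with vertices (3, 8), (3, -2), (-2, 0), (-5, 3) in order.
Using the shoelace formula, 2A = |(3·(-2) − 3·8) + (3·0 − (-2)·(-2)) + ((-2)·3 − (-5)·0) + ((-5)·8 − 3·3)| = 89, so the area is 89/2.
Summing gcd(|Δx|,|Δy|) over the edges gives the boundary count: gcd(0,10) + gcd(5,2) + gcd(3,3) + gcd(8,5) = 10+1+3+1 = 15.
By Pick's theorem I = A − B/2 + 1 = 89/2 − 15/2 + 1 = 38.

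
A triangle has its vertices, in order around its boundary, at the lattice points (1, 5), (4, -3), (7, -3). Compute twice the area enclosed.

The shoelace formula gives twice the area as |[1·(-3) − 4·5] + [4·(-3) − 7·(-3)] + [7·5 − 1·(-3)]| = 24, so the area is 12.

24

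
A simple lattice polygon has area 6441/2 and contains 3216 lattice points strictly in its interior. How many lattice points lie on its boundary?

Pick's theorem gives A = I + B/2 − 1, so B = 2(A − I + 1) = 2(6441/2 − 3216 + 1) = 11.

11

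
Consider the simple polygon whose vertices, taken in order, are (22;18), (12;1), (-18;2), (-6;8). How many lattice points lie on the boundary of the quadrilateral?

The number of boundary lattice points is Σ gcd(|Δx|,|Δy|) = gcd(10,17) + gcd(30,1) + gcd(12,6) + gcd(28,10) = 1+1+6+2 = 10.

10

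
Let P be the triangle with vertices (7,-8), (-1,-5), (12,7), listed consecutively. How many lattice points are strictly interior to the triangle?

65

The shoelace formula gives twice the area as |(7·(-5) − (-1)·(-8)) + ((-1)·7 − 12·(-5)) + (12·(-8) − 7·7)| = 135, so the area is 67.5.
Summing gcd(|Δx|,|Δy|) over the edges gives the boundary count: gcd(8,3) + gcd(13,12) + gcd(5,15) = 1+1+5 = 7.
Pick's theorem gives I = A − B/2 + 1 = 67.5 − 7/2 + 1 = 65.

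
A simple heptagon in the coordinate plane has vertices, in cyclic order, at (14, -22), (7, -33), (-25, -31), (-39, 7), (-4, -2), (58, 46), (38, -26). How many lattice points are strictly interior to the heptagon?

The shoelace formula gives twice the area as |(14·(-33) − 7·(-22)) + (7·(-31) − (-25)·(-33)) + ((-25)·7 − (-39)·(-31)) + ((-39)·(-2) − (-4)·7) + ((-4)·46 − 58·(-2)) + (58·(-26) − 38·46) + (38·(-22) − 14·(-26))| = 6424, so the area is 3212.
The number of boundary lattice points is Σ gcd(|Δx|,|Δy|) = gcd(7,11) + gcd(32,2) + gcd(14,38) + gcd(35,9) + gcd(62,48) + gcd(20,72) + gcd(24,4) = 1+2+2+1+2+4+4 = 16.
By Pick's theorem A = I + B/2 − 1, so I = 3212 − 16/2 + 1 = 3205.

3205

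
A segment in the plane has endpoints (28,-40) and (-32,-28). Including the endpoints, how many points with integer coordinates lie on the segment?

13

The number of lattice points on a segment between lattice points is gcd(|Δx|,|Δy|) + 1 = gcd(60,12) + 1 = 12 + 1 = 13.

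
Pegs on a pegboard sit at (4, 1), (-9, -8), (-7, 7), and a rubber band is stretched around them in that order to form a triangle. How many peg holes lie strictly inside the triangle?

By the shoelace formula, twice the signed area is |[4·(-8) − (-9)·1] + [(-9)·7 − (-7)·(-8)] + [(-7)·1 − 4·7]| = 177, so the area is 177/2.
Along each edge there are gcd(|Δx|,|Δy|)+1 lattice points, so counting each shared vertex once the boundary has gcd(13,9) + gcd(2,15) + gcd(11,6) = 1+1+1 = 3.
By Pick's theorem A = I + B/2 − 1, so I = 177/2 − 3/2 + 1 = 88.

88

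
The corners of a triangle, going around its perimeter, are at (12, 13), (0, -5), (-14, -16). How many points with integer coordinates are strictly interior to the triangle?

The shoelace formula gives twice the area as |[12·(-5) − 0·13] + [0·(-16) − (-14)·(-5)] + [(-14)·13 − 12·(-16)]| = 120, so the area is 60.
Along each edge there are gcd(|Δx|,|Δy|)+1 lattice points, so counting each shared vertex once the boundary has gcd(12,18) + gcd(14,11) + gcd(26,29) = 6+1+1 = 8.
Pick's theorem gives I = A − B/2 + 1 = 60 − 8/2 + 1 = 57.

57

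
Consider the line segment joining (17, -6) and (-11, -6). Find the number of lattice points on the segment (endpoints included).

The number of lattice points on a segment between lattice points is gcd(|Δx|,|Δy|) + 1 = gcd(28,0) + 1 = 28 + 1 = 29.

29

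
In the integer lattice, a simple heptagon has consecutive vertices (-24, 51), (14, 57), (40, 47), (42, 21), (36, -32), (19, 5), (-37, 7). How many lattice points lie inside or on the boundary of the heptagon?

The shoelace formula gives twice the area as |[(-24)·57 − 14·51] + [14·47 − 40·57] + [40·21 − 42·47] + [42·(-32) − 36·21] + [36·5 − 19·(-32)] + [19·7 − (-37)·5] + [(-37)·51 − (-24)·7]| = 7551, so the area is 7551/2.
The number of boundary lattice points is Σ gcd(|Δx|,|Δy|) = gcd(38,6) + gcd(26,10) + gcd(2,26) + gcd(6,53) + gcd(17,37) + gcd(56,2) + gcd(13,44) = 2+2+2+1+1+2+1 = 11.
Pick's theorem gives I = A − B/2 + 1 = 7551/2 − 11/2 + 1 = 3771, so the closed region contains I + B = 3771 + 11 = 3782 lattice points.

3782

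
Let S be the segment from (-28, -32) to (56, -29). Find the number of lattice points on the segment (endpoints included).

The number of lattice points on a segment between lattice points is gcd(|Δx|,|Δy|) + 1 = gcd(84,3) + 1 = 3 + 1 = 4.

4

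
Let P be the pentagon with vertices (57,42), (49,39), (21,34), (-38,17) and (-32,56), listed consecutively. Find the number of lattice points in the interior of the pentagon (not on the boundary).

1727

The shoelace formula gives twice the area as |[57·39 − 49·42] + [49·34 − 21·39] + [21·17 − (-38)·34] + [(-38)·56 − (-32)·17] + [(-32)·42 − 57·56]| = 3459, so the area is 1729.5.
The number of boundary lattice points is Σ gcd(|Δx|,|Δy|) = gcd(8,3) + gcd(28,5) + gcd(59,17) + gcd(6,39) + gcd(89,14) = 1+1+1+3+1 = 7.
By Pick's theorem A = I + B/2 − 1, so I = 1729.5 − 7/2 + 1 = 1727.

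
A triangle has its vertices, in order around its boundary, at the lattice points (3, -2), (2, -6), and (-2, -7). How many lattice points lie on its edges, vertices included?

7

Summing gcd(|Δx|,|Δy|) over the edges gives the boundary count: gcd(1,4) + gcd(4,1) + gcd(5,5) = 1+1+5 = 7.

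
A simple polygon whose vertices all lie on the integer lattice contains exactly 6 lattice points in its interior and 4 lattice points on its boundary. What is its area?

By Pick's theorem, A = I + B/2 − 1 = 6 + 4/2 − 1 = 7.

7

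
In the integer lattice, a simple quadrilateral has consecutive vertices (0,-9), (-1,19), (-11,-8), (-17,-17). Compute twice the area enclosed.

412

By the shoelace formula, twice the signed area is |(0·19 − (-1)·(-9)) + ((-1)·(-8) − (-11)·19) + ((-11)·(-17) − (-17)·(-8)) + ((-17)·(-9) − 0·(-17))| = 412, so the area is 206.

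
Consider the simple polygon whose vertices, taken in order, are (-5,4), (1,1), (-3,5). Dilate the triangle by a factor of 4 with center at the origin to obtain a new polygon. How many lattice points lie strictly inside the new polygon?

By the shoelace formula, twice the signed area is |[(-5)·1 − 1·4] + [1·5 − (-3)·1] + [(-3)·4 − (-5)·5]| = 12, so the area is 6.
Summing gcd(|Δx|,|Δy|) over the edges gives the boundary count: gcd(6,3) + gcd(4,4) + gcd(2,1) = 3+4+1 = 8.
Scaling by 4 multiplies the area by 4² = 16 (so the new area is 96) and multiplies the boundary lattice-point count by 4, giving 32.
By Pick's theorem, the interior count of the dilated polygon is 96 − 32/2 + 1 = 81.

81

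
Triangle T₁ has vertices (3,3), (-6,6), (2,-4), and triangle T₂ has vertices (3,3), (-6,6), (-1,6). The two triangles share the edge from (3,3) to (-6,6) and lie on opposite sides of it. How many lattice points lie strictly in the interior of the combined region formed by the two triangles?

37

The union is the simple quadrilateral with vertices (3,3), (2,-4), (-6,6), (-1,6) in order.
The shoelace formula gives twice the area as |(3·(-4) − 2·3) + (2·6 − (-6)·(-4)) + ((-6)·6 − (-1)·6) + ((-1)·3 − 3·6)| = 81, so the area is 81/2.
Along each edge there are gcd(|Δx|,|Δy|)+1 lattice points, so counting each shared vertex once the boundary has gcd(1,7) + gcd(8,10) + gcd(5,0) + gcd(4,3) = 1+2+5+1 = 9.
By Pick's theorem I = A − B/2 + 1 = 81/2 − 9/2 + 1 = 37.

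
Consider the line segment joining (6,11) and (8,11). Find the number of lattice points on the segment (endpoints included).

The number of lattice points on a segment between lattice points is gcd(|Δx|,|Δy|) + 1 = gcd(2,0) + 1 = 2 + 1 = 3.

3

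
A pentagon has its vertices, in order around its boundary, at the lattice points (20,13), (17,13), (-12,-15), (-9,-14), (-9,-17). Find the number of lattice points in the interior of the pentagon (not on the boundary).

108

Using the shoelace formula, 2A = |[20·13 − 17·13] + [17·(-15) − (-12)·13] + [(-12)·(-14) − (-9)·(-15)] + [(-9)·(-17) − (-9)·(-14)] + [(-9)·13 − 20·(-17)]| = 223, so the area is 223/2.
Summing gcd(|Δx|,|Δy|) over the edges gives the boundary count: gcd(3,0) + gcd(29,28) + gcd(3,1) + gcd(0,3) + gcd(29,30) = 3+1+1+3+1 = 9.
Pick's theorem gives I = A − B/2 + 1 = 223/2 − 9/2 + 1 = 108.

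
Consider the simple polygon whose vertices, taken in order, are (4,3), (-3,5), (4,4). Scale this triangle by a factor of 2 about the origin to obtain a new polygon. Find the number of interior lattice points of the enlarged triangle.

Using the shoelace formula, 2A = |(4·5 − (-3)·3) + ((-3)·4 − 4·5) + (4·3 − 4·4)| = 7, so the area is 7/2.
Summing gcd(|Δx|,|Δy|) over the edges gives the boundary count: gcd(7,2) + gcd(7,1) + gcd(0,1) = 1+1+1 = 3.
Scaling by 2 multiplies the area by 2² = 4 (so the new area is 14) and multiplies the boundary lattice-point count by 2, giving 6.
By Pick's theorem, the interior count of the dilated polygon is 14 − 6/2 + 1 = 12.

12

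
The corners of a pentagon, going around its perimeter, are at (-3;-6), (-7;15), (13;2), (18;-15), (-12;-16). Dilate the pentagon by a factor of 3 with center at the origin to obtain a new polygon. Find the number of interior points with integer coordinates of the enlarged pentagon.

4363

The shoelace formula gives twice the area as |[(-3)·15 − (-7)·(-6)] + [(-7)·2 − 13·15] + [13·(-15) − 18·2] + [18·(-16) − (-12)·(-15)] + [(-12)·(-6) − (-3)·(-16)]| = 971, so the area is 485.5.
Summing gcd(|Δx|,|Δy|) over the edges gives the boundary count: gcd(4,21) + gcd(20,13) + gcd(5,17) + gcd(30,1) + gcd(9,10) = 1+1+1+1+1 = 5.
Scaling by 3 multiplies the area by 3² = 9 (so the new area is 4369.5) and multiplies the boundary lattice-point count by 3, giving 15.
By Pick's theorem, the interior count of the dilated polygon is 4369.5 − 15/2 + 1 = 4363.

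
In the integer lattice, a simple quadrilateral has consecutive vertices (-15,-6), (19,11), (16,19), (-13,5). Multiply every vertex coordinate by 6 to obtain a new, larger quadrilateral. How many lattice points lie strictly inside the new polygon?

By the shoelace formula, twice the signed area is |[(-15)·11 − 19·(-6)] + [19·19 − 16·11] + [16·5 − (-13)·19] + [(-13)·(-6) − (-15)·5]| = 614, so the area is 307.
Summing gcd(|Δx|,|Δy|) over the edges gives the boundary count: gcd(34,17) + gcd(3,8) + gcd(29,14) + gcd(2,11) = 17+1+1+1 = 20.
Scaling by 6 multiplies the area by 6² = 36 (so the new area is 11052) and multiplies the boundary lattice-point count by 6, giving 120.
By Pick's theorem, the interior count of the dilated polygon is 11052 − 120/2 + 1 = 10993.

10993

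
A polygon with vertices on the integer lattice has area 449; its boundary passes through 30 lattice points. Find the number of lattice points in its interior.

From Pick's theorem, I = A − B/2 + 1 = 449 − 30/2 + 1 = 435.

435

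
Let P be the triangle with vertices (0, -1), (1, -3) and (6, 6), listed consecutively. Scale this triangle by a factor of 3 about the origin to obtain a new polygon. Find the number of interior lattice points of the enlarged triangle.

The shoelace formula gives twice the area as |(0·(-3) − 1·(-1)) + (1·6 − 6·(-3)) + (6·(-1) − 0·6)| = 19, so the area is 9.5.
Summing gcd(|Δx|,|Δy|) over the edges gives the boundary count: gcd(1,2) + gcd(5,9) + gcd(6,7) = 1+1+1 = 3.
Scaling by 3 multiplies the area by 3² = 9 (so the new area is 85.5) and multiplies the boundary lattice-point count by 3, giving 9.
By Pick's theorem, the interior count of the dilated polygon is 85.5 − 9/2 + 1 = 82.

82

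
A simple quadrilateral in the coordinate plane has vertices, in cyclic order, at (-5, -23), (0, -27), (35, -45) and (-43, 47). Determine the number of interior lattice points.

By the shoelace formula, twice the signed area is |((-5)·(-27) − 0·(-23)) + (0·(-45) − 35·(-27)) + (35·47 − (-43)·(-45)) + ((-43)·(-23) − (-5)·47)| = 2014, so the area is 1007.
Summing gcd(|Δx|,|Δy|) over the edges gives the boundary count: gcd(5,4) + gcd(35,18) + gcd(78,92) + gcd(38,70) = 1+1+2+2 = 6.
Pick's theorem gives I = A − B/2 + 1 = 1007 − 6/2 + 1 = 1005.

1005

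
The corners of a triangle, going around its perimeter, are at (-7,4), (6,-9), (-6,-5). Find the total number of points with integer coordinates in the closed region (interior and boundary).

62

By the shoelace formula, twice the signed area is |[(-7)·(-9) − 6·4] + [6·(-5) − (-6)·(-9)] + [(-6)·4 − (-7)·(-5)]| = 104, so the area is 52.
Summing gcd(|Δx|,|Δy|) over the edges gives the boundary count: gcd(13,13) + gcd(12,4) + gcd(1,9) = 13+4+1 = 18.
Pick's theorem gives I = A − B/2 + 1 = 52 − 18/2 + 1 = 44, so the closed region contains I + B = 44 + 18 = 62 lattice points.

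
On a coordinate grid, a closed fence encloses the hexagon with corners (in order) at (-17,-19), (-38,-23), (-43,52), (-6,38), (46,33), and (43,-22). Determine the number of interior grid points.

The shoelace formula gives twice the area as |[(-17)·(-23) − (-38)·(-19)] + [(-38)·52 − (-43)·(-23)] + [(-43)·38 − (-6)·52] + [(-6)·33 − 46·38] + [46·(-22) − 43·33] + [43·(-19) − (-17)·(-22)]| = 10186, so the area is 5093.
Summing gcd(|Δx|,|Δy|) over the edges gives the boundary count: gcd(21,4) + gcd(5,75) + gcd(37,14) + gcd(52,5) + gcd(3,55) + gcd(60,3) = 1+5+1+1+1+3 = 12.
By Pick's theorem A = I + B/2 − 1, so I = 5093 − 12/2 + 1 = 5088.

5088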